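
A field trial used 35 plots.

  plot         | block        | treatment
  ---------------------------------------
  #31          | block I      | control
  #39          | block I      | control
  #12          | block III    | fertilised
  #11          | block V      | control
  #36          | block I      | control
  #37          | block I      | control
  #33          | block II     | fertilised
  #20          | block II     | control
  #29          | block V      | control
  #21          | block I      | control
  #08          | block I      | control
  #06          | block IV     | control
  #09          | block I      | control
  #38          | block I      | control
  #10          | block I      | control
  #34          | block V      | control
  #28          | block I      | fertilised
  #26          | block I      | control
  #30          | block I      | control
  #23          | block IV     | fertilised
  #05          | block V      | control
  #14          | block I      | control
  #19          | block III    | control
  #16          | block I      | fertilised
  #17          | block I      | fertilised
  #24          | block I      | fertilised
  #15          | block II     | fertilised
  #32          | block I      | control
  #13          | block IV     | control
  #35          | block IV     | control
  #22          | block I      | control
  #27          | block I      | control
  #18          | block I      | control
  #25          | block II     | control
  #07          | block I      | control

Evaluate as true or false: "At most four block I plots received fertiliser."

Truth condition: |A ∩ B| ≤ 4.
|A| = 21, |A ∩ B| = 4, |A ∖ B| = 17.
|A ∩ B| = 4, so the statement is true.

True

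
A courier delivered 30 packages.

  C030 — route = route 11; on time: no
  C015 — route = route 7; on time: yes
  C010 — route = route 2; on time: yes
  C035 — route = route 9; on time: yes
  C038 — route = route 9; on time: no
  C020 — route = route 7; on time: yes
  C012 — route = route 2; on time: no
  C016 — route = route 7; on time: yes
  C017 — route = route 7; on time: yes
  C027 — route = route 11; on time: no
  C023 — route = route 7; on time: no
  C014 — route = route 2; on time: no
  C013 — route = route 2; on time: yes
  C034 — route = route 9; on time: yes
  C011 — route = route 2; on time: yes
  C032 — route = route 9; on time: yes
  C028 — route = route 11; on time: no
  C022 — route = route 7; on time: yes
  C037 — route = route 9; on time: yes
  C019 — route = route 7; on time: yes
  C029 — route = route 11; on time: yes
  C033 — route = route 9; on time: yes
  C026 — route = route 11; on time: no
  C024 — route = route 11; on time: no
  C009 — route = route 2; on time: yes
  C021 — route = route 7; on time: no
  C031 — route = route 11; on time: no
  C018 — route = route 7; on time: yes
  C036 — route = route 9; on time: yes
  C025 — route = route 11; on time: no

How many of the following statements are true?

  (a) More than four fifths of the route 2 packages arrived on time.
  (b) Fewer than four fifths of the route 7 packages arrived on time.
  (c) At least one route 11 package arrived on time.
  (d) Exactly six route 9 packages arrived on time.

(a) route 2: |A| = 6, |A ∩ B| = 4; needs |A ∩ B| / |A| > 4/5 — false.
(b) route 7: |A| = 9, |A ∩ B| = 7; needs |A ∩ B| / |A| < 4/5 — true.
(c) route 11: |A| = 8, |A ∩ B| = 1; needs A ∩ B ≠ ∅ (|A ∩ B| ≥ 1) — true.
(d) route 9: |A| = 7, |A ∩ B| = 6; needs |A ∩ B| = 6 — true.

3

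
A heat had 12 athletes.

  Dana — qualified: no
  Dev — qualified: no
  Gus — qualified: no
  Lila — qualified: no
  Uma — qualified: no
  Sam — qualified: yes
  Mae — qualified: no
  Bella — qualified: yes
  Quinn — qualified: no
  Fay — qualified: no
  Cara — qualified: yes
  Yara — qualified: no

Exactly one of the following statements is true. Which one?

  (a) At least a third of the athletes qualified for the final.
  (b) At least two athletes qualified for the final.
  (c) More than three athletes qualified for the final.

(b)

|A| = 12, |A ∩ B| = 3, |A ∖ B| = 9.
(a) requires |A ∩ B| / |A| ≥ 1/3: false.
(b) requires |A ∩ B| ≥ 2: true.
(c) requires |A ∩ B| > 3: false.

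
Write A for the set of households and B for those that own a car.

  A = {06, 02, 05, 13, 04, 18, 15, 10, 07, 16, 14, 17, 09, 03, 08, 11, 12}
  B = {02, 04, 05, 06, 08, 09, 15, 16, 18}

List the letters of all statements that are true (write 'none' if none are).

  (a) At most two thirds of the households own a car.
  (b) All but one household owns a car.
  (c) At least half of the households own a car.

|A| = 17, |A ∩ B| = 9, |A ∖ B| = 8.
(a) |A ∩ B| / |A| ≤ 2/3: holds.
(b) |A ∖ B| = 1: fails.
(c) |A ∩ B| ≥ |A ∖ B|: holds.

(a), (c)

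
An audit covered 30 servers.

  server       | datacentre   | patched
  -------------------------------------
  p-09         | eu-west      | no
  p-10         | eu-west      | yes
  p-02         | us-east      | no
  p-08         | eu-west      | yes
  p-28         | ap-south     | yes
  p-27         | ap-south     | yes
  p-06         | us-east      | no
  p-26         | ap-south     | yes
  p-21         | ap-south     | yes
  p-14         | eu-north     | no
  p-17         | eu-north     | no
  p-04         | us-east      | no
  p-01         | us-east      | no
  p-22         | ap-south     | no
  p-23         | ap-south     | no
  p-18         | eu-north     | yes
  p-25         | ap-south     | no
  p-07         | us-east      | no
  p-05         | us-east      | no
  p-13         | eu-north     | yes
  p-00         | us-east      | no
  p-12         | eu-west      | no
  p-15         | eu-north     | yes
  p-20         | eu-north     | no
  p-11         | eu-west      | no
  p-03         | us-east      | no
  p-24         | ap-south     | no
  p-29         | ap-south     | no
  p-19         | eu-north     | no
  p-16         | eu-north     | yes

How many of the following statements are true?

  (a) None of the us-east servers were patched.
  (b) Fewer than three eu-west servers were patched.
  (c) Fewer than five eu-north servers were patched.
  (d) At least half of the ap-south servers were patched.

3

(a) us-east: |A| = 8, |A ∩ B| = 0; needs A ∩ B = ∅ (|A ∩ B| = 0) — true.
(b) eu-west: |A| = 5, |A ∩ B| = 2; needs |A ∩ B| < 3 — true.
(c) eu-north: |A| = 8, |A ∩ B| = 4; needs |A ∩ B| < 5 — true.
(d) ap-south: |A| = 9, |A ∩ B| = 4; needs |A ∩ B| ≥ |A ∖ B| — false.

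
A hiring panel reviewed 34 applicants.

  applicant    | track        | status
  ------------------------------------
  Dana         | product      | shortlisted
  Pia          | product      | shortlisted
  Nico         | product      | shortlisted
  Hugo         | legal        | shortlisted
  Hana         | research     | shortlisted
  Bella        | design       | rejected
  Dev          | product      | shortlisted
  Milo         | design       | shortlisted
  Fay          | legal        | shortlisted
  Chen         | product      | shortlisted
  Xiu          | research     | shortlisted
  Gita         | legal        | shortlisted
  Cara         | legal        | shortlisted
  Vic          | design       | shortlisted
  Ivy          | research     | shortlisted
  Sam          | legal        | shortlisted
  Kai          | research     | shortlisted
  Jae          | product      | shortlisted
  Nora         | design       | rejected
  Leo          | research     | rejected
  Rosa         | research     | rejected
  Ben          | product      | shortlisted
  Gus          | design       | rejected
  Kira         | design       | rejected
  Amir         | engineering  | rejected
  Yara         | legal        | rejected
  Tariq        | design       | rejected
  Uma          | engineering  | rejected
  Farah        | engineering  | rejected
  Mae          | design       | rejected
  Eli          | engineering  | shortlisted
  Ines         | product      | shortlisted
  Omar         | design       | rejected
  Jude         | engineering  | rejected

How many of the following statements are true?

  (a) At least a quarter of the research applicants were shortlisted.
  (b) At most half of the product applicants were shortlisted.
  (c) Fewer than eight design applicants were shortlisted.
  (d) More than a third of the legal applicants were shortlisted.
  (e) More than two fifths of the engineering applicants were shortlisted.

3

(a) research: |A| = 6, |A ∩ B| = 4; needs |A ∩ B| / |A| ≥ 1/4 — true.
(b) product: |A| = 8, |A ∩ B| = 8; needs |A ∩ B| ≤ |A ∖ B| — false.
(c) design: |A| = 9, |A ∩ B| = 2; needs |A ∩ B| < 8 — true.
(d) legal: |A| = 6, |A ∩ B| = 5; needs |A ∩ B| / |A| > 1/3 — true.
(e) engineering: |A| = 5, |A ∩ B| = 1; needs |A ∩ B| / |A| > 2/5 — false.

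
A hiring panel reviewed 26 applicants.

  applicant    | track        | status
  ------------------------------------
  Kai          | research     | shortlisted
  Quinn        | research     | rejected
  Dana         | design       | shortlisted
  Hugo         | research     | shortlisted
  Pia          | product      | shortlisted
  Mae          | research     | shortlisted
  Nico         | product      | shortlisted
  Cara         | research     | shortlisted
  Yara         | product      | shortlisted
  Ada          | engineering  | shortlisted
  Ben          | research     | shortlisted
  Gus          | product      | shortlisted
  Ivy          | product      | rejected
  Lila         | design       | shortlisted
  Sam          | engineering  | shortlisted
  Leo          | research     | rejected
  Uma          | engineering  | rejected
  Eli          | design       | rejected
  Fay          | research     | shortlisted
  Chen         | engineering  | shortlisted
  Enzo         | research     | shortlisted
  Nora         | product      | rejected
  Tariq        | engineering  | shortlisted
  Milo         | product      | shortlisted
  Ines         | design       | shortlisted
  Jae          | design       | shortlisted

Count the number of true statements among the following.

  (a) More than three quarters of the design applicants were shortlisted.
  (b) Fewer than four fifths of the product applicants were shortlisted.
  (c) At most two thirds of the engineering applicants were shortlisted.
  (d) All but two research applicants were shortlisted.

3

(a) design: |A| = 5, |A ∩ B| = 4; needs |A ∩ B| / |A| > 3/4 — true.
(b) product: |A| = 7, |A ∩ B| = 5; needs |A ∩ B| / |A| < 4/5 — true.
(c) engineering: |A| = 5, |A ∩ B| = 4; needs |A ∩ B| / |A| ≤ 2/3 — false.
(d) research: |A| = 9, |A ∩ B| = 7; needs |A ∖ B| = 2 — true.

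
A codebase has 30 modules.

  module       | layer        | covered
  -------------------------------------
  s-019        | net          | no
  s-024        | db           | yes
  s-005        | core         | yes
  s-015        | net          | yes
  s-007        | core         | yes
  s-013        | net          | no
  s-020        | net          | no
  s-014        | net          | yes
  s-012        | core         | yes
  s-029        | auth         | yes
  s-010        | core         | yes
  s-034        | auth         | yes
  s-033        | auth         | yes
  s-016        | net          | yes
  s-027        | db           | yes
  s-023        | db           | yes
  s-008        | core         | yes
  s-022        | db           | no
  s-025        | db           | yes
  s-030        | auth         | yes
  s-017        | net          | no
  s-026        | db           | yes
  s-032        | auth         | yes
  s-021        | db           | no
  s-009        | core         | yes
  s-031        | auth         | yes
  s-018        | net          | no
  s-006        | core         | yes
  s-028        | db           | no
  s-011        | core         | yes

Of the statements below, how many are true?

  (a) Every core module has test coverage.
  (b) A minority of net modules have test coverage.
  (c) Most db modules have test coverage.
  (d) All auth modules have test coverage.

4

(a) core: |A| = 8, |A ∩ B| = 8; needs A ⊆ B, i.e. every element of A is in B (|A ∖ B| = 0) — true.
(b) net: |A| = 8, |A ∩ B| = 3; needs |A ∩ B| < |A ∖ B| — true.
(c) db: |A| = 8, |A ∩ B| = 5; needs |A ∩ B| > |A ∖ B| — true.
(d) auth: |A| = 6, |A ∩ B| = 6; needs A ⊆ B, i.e. every element of A is in B (|A ∖ B| = 0) — true.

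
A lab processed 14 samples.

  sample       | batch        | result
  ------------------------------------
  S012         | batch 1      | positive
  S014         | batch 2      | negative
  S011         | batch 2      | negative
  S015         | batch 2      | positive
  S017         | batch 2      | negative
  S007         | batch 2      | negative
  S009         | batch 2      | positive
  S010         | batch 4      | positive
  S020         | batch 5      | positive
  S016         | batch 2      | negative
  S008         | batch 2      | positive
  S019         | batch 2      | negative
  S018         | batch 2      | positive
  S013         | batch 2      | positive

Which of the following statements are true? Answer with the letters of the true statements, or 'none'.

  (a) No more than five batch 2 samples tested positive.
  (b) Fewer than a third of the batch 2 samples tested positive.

(a)

|A| = 11, |A ∩ B| = 5, |A ∖ B| = 6.
(a) |A ∩ B| ≤ 5: holds.
(b) |A ∩ B| / |A| < 1/3: fails.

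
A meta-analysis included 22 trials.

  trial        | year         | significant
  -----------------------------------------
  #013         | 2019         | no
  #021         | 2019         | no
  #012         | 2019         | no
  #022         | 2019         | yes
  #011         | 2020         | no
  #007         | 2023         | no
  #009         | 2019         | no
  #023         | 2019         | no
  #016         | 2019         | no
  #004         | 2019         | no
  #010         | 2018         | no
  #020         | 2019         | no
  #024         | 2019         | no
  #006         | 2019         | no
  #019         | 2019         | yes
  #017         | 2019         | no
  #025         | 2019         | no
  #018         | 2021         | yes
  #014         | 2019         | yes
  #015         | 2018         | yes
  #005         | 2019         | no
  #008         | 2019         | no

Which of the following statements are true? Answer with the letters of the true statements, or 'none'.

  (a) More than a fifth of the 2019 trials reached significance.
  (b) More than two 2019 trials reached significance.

|A| = 17, |A ∩ B| = 3, |A ∖ B| = 14.
(a) |A ∩ B| / |A| > 1/5: fails.
(b) |A ∩ B| > 2: holds.

(b)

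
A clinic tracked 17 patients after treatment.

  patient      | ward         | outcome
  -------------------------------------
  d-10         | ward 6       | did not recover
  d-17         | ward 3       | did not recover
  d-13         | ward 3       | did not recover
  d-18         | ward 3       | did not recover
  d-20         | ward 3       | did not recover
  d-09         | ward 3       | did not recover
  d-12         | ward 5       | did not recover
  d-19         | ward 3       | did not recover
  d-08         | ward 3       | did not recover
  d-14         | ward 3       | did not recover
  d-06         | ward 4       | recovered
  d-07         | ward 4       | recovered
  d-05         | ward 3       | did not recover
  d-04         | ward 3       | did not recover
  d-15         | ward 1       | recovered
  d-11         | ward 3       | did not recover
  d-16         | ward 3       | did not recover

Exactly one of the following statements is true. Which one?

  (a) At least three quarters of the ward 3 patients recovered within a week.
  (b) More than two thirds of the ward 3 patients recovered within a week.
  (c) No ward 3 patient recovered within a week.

|A| = 12, |A ∩ B| = 0, |A ∖ B| = 12.
(a) requires |A ∩ B| / |A| ≥ 3/4: false.
(b) requires |A ∩ B| / |A| > 2/3: false.
(c) requires A ∩ B = ∅ (|A ∩ B| = 0): true.

(c)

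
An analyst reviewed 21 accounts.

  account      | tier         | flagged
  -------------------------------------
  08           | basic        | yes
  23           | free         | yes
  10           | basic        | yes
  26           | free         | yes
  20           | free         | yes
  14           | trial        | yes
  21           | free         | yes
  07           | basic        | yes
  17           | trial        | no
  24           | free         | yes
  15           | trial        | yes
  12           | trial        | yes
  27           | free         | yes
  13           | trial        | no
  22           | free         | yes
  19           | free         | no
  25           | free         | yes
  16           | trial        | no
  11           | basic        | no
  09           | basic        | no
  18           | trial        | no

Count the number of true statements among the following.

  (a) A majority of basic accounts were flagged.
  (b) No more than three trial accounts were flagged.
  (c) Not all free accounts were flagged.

3

(a) basic: |A| = 5, |A ∩ B| = 3; needs |A ∩ B| > |A ∖ B| — true.
(b) trial: |A| = 7, |A ∩ B| = 3; needs |A ∩ B| ≤ 3 — true.
(c) free: |A| = 9, |A ∩ B| = 8; needs A ⊄ B (|A ∖ B| ≥ 1) — true.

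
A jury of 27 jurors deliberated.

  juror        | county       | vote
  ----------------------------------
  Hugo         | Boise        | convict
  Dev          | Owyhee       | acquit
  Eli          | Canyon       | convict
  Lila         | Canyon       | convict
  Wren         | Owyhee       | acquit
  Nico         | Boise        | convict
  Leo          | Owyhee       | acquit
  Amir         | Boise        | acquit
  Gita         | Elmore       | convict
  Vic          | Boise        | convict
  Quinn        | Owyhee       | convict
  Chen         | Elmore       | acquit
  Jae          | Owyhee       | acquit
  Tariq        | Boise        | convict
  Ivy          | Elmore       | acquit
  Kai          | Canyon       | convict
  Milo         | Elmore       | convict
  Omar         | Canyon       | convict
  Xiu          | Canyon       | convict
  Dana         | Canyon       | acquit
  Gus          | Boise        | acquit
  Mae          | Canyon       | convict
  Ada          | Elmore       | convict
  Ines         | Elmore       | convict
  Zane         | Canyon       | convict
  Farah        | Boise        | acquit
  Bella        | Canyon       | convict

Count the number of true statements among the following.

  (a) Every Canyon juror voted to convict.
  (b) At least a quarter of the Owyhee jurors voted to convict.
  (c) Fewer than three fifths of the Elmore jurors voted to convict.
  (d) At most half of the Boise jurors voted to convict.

(a) Canyon: |A| = 9, |A ∩ B| = 8; needs A ⊆ B, i.e. every element of A is in B (|A ∖ B| = 0) — false.
(b) Owyhee: |A| = 5, |A ∩ B| = 1; needs |A ∩ B| / |A| ≥ 1/4 — false.
(c) Elmore: |A| = 6, |A ∩ B| = 4; needs |A ∩ B| / |A| < 3/5 — false.
(d) Boise: |A| = 7, |A ∩ B| = 4; needs |A ∩ B| ≤ |A ∖ B| — false.

0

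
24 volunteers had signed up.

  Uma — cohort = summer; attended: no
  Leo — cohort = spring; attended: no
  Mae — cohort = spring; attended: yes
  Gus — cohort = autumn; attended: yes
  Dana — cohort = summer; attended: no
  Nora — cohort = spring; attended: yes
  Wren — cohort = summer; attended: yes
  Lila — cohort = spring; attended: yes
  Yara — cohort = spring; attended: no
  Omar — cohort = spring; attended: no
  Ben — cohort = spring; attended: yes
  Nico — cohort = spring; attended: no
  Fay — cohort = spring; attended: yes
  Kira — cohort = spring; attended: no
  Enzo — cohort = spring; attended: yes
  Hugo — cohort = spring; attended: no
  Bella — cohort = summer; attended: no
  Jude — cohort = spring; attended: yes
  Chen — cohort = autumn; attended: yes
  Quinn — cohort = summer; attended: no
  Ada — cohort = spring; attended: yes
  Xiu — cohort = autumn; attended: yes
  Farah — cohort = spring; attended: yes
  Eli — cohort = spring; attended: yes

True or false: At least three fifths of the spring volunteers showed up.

'At least three fifths of the spring volunteers showed up' holds iff |A ∩ B| / |A| ≥ 3/5.
|A| = 16, |A ∩ B| = 10, |A ∖ B| = 6.
|A ∩ B|/|A| = 10/16, so the statement is true.

True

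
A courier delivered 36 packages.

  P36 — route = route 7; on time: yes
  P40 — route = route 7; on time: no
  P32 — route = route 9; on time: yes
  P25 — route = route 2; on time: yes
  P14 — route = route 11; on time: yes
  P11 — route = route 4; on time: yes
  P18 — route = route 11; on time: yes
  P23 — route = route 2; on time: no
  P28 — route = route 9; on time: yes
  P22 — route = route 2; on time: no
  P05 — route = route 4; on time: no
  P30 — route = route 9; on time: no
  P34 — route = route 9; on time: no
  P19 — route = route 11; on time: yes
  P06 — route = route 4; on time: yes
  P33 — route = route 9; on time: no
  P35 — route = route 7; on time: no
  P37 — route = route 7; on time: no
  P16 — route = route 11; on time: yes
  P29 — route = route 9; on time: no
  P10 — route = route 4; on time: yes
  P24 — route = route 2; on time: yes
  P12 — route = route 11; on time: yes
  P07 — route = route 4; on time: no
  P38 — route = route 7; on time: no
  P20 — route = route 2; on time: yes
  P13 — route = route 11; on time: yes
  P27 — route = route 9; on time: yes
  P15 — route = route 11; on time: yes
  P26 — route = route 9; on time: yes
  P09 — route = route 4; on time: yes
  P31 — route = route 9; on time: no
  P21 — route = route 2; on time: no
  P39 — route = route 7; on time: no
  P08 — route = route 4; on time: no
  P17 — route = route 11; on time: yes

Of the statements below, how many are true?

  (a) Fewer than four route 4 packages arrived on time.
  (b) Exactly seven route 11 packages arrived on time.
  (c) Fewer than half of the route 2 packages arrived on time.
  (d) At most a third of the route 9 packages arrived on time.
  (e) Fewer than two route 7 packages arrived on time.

1

(a) route 4: |A| = 7, |A ∩ B| = 4; needs |A ∩ B| < 4 — false.
(b) route 11: |A| = 8, |A ∩ B| = 8; needs |A ∩ B| = 7 — false.
(c) route 2: |A| = 6, |A ∩ B| = 3; needs |A ∩ B| < |A ∖ B| — false.
(d) route 9: |A| = 9, |A ∩ B| = 4; needs |A ∩ B| / |A| ≤ 1/3 — false.
(e) route 7: |A| = 6, |A ∩ B| = 1; needs |A ∩ B| < 2 — true.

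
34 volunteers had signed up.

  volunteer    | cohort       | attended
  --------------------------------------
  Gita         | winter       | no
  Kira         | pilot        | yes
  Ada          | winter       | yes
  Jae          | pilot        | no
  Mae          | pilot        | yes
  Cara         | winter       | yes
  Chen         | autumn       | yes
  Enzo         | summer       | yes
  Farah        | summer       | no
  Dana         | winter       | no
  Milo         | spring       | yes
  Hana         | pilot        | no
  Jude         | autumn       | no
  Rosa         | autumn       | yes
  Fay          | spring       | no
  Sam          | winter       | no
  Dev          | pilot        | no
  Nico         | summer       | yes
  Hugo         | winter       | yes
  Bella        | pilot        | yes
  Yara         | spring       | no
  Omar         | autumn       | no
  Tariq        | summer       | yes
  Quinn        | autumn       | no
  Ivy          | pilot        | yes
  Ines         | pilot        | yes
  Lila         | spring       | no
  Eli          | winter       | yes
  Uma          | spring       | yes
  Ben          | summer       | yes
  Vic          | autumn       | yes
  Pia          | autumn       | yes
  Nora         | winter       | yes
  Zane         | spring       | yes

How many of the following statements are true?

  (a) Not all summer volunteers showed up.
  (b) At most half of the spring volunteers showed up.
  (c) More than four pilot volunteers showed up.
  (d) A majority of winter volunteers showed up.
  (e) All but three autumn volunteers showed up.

(a) summer: |A| = 5, |A ∩ B| = 4; needs A ⊄ B (|A ∖ B| ≥ 1) — true.
(b) spring: |A| = 6, |A ∩ B| = 3; needs |A ∩ B| ≤ |A ∖ B| — true.
(c) pilot: |A| = 8, |A ∩ B| = 5; needs |A ∩ B| > 4 — true.
(d) winter: |A| = 8, |A ∩ B| = 5; needs |A ∩ B| > |A ∖ B| — true.
(e) autumn: |A| = 7, |A ∩ B| = 4; needs |A ∖ B| = 3 — true.

5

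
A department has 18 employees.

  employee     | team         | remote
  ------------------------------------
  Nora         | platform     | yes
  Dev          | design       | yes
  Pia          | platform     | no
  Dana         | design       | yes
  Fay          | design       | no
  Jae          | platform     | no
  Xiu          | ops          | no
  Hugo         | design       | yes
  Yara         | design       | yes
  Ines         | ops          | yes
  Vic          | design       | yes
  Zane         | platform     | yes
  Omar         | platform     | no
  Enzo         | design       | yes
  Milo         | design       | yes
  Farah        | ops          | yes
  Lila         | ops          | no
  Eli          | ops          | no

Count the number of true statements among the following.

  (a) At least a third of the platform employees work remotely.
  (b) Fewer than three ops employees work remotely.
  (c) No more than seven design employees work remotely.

3

(a) platform: |A| = 5, |A ∩ B| = 2; needs |A ∩ B| / |A| ≥ 1/3 — true.
(b) ops: |A| = 5, |A ∩ B| = 2; needs |A ∩ B| < 3 — true.
(c) design: |A| = 8, |A ∩ B| = 7; needs |A ∩ B| ≤ 7 — true.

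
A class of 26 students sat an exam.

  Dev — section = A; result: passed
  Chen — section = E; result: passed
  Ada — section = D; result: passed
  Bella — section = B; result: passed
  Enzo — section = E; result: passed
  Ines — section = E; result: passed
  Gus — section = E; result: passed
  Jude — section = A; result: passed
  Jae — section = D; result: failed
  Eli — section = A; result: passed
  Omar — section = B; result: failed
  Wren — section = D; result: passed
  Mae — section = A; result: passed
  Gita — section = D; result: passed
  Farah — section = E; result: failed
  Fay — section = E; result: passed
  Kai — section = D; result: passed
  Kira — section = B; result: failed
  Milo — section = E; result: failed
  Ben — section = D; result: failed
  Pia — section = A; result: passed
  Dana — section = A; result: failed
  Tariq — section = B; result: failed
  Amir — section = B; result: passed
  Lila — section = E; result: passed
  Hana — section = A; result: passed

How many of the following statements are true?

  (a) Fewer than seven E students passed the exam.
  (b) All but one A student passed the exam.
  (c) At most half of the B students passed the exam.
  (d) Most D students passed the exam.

(a) E: |A| = 8, |A ∩ B| = 6; needs |A ∩ B| < 7 — true.
(b) A: |A| = 7, |A ∩ B| = 6; needs |A ∖ B| = 1 — true.
(c) B: |A| = 5, |A ∩ B| = 2; needs |A ∩ B| ≤ |A ∖ B| — true.
(d) D: |A| = 6, |A ∩ B| = 4; needs |A ∩ B| > |A ∖ B| — true.

4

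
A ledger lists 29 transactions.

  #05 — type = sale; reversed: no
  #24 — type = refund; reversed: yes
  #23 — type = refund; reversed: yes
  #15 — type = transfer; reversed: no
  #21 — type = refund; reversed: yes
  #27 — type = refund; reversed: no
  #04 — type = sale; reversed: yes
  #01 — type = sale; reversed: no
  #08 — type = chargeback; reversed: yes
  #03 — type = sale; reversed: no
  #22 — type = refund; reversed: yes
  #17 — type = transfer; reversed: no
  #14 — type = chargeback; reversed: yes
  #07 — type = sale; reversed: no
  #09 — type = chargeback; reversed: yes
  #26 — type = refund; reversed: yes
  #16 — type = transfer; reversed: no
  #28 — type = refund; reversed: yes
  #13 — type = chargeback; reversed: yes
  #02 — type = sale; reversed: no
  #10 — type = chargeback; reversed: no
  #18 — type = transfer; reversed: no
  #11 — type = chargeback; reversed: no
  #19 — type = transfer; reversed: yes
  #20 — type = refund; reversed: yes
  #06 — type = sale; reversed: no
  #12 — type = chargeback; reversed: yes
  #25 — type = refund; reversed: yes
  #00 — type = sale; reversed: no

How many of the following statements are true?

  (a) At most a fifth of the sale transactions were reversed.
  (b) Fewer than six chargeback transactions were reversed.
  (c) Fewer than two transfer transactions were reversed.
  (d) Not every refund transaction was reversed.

(a) sale: |A| = 8, |A ∩ B| = 1; needs |A ∩ B| / |A| ≤ 1/5 — true.
(b) chargeback: |A| = 7, |A ∩ B| = 5; needs |A ∩ B| < 6 — true.
(c) transfer: |A| = 5, |A ∩ B| = 1; needs |A ∩ B| < 2 — true.
(d) refund: |A| = 9, |A ∩ B| = 8; needs A ⊄ B (|A ∖ B| ≥ 1) — true.

4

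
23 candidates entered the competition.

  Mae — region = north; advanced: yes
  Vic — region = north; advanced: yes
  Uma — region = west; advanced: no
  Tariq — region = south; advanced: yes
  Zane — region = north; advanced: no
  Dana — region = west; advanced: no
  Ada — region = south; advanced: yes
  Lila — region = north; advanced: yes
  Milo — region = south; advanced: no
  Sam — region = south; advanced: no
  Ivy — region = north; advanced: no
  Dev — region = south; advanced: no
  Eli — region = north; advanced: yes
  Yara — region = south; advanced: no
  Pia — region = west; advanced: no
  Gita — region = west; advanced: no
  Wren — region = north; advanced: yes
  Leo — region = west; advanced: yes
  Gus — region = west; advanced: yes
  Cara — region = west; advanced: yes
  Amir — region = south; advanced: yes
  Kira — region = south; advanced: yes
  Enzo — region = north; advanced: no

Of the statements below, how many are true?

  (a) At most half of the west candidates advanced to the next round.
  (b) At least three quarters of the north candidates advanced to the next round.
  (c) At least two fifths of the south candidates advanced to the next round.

2

(a) west: |A| = 7, |A ∩ B| = 3; needs |A ∩ B| ≤ |A ∖ B| — true.
(b) north: |A| = 8, |A ∩ B| = 5; needs |A ∩ B| / |A| ≥ 3/4 — false.
(c) south: |A| = 8, |A ∩ B| = 4; needs |A ∩ B| / |A| ≥ 2/5 — true.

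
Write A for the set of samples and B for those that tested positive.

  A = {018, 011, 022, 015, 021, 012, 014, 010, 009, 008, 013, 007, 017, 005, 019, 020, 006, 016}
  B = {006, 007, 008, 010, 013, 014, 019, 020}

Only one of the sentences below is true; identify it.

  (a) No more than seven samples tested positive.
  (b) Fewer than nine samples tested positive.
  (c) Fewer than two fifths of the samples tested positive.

|A| = 18, |A ∩ B| = 8, |A ∖ B| = 10.
(a) requires |A ∩ B| ≤ 7: false.
(b) requires |A ∩ B| < 9: true.
(c) requires |A ∩ B| / |A| < 2/5: false.

(b)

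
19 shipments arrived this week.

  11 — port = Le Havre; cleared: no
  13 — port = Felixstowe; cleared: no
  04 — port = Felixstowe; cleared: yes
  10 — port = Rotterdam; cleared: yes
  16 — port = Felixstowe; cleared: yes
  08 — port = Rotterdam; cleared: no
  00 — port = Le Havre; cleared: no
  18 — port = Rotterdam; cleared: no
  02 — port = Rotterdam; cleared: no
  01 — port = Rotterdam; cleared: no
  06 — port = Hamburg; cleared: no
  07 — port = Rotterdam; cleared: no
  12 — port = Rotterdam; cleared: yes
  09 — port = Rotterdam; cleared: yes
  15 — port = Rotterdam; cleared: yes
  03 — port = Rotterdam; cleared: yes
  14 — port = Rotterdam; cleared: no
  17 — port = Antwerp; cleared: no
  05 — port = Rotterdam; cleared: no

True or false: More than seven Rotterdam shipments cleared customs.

'More than seven Rotterdam shipments cleared customs' holds iff |A ∩ B| > 7.
A (the restrictor) = {10, 08, 18, 02, 01, 07, 12, 09, 15, 03, 14, 05}, |A| = 12.
A ∩ B = {10, 12, 09, 15, 03}, so |A ∩ B| = 5.
|A ∩ B| = 5, so the statement is false.

False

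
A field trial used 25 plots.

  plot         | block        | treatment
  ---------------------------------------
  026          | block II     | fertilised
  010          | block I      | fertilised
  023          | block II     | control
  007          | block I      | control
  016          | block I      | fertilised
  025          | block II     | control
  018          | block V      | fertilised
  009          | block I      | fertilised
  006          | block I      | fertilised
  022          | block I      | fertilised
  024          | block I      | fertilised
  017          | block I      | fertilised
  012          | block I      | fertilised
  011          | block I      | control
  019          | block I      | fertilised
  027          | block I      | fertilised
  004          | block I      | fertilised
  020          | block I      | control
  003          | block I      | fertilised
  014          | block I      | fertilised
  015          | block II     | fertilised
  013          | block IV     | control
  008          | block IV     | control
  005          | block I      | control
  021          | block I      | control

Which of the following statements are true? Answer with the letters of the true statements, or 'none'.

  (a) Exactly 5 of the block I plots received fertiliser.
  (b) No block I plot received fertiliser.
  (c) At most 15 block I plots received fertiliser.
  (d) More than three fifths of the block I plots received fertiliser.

(c), (d)

|A| = 18, |A ∩ B| = 13, |A ∖ B| = 5.
(a) |A ∩ B| = 5: fails.
(b) A ∩ B = ∅ (|A ∩ B| = 0): fails.
(c) |A ∩ B| ≤ 15: holds.
(d) |A ∩ B| / |A| > 3/5: holds.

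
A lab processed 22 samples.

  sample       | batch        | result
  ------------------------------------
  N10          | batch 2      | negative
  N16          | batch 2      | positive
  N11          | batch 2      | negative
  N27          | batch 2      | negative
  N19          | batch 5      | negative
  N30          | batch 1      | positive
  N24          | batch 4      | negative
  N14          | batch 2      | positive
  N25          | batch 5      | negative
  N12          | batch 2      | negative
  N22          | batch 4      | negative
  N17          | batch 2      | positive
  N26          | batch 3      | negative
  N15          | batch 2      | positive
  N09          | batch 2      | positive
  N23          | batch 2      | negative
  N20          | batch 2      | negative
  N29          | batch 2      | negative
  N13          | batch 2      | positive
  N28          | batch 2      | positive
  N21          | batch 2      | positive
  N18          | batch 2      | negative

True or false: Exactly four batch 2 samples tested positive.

'Exactly four batch 2 samples tested positive' holds iff |A ∩ B| = 4.
|A| = 16, |A ∩ B| = 8, |A ∖ B| = 8.
|A ∩ B| = 8, so the statement is false.

False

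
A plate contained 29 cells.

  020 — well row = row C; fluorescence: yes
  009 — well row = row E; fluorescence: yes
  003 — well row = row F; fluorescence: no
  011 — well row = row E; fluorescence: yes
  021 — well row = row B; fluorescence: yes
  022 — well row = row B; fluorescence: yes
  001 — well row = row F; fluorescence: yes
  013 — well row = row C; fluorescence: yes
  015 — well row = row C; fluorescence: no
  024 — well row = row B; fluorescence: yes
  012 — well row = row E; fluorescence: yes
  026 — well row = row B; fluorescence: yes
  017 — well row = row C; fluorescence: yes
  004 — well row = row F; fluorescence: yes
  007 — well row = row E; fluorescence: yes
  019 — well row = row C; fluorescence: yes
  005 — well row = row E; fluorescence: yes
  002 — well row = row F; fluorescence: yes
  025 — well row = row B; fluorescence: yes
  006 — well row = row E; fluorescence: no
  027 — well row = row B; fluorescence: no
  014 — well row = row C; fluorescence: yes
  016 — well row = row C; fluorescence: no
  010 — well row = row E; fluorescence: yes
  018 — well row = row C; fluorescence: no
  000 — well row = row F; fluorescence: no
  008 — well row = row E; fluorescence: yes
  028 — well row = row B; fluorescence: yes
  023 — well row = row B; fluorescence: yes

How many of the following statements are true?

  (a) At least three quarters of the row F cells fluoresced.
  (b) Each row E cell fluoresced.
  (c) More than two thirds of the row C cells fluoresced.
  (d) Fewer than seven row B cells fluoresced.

(a) row F: |A| = 5, |A ∩ B| = 3; needs |A ∩ B| / |A| ≥ 3/4 — false.
(b) row E: |A| = 8, |A ∩ B| = 7; needs A ⊆ B, i.e. every element of A is in B (|A ∖ B| = 0) — false.
(c) row C: |A| = 8, |A ∩ B| = 5; needs |A ∩ B| / |A| > 2/3 — false.
(d) row B: |A| = 8, |A ∩ B| = 7; needs |A ∩ B| < 7 — false.

0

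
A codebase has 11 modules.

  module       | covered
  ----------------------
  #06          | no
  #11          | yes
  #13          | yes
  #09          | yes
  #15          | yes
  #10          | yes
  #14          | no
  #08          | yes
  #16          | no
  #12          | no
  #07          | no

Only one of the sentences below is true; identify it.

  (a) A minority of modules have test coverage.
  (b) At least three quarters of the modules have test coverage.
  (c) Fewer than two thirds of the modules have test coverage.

(c)

|A| = 11, |A ∩ B| = 6, |A ∖ B| = 5.
(a) requires |A ∩ B| < |A ∖ B|: false.
(b) requires |A ∩ B| / |A| ≥ 3/4: false.
(c) requires |A ∩ B| / |A| < 2/3: true.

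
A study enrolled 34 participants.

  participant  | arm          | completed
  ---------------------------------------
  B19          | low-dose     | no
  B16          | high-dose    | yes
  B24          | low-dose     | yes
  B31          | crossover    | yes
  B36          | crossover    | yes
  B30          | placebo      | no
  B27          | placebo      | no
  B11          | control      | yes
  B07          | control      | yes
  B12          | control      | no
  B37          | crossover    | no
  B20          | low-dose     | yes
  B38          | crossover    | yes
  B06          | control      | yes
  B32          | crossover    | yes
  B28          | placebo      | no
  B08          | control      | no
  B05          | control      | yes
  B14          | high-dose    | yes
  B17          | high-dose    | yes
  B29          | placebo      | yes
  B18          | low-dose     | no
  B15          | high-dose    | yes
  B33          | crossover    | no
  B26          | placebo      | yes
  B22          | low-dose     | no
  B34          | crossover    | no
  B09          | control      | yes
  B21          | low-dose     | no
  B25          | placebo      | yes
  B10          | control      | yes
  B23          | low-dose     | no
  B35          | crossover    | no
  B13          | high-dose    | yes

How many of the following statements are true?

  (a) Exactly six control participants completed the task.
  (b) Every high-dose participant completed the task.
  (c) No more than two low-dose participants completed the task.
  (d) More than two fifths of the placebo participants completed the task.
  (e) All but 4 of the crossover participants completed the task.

(a) control: |A| = 8, |A ∩ B| = 6; needs |A ∩ B| = 6 — true.
(b) high-dose: |A| = 5, |A ∩ B| = 5; needs A ⊆ B, i.e. every element of A is in B (|A ∖ B| = 0) — true.
(c) low-dose: |A| = 7, |A ∩ B| = 2; needs |A ∩ B| ≤ 2 — true.
(d) placebo: |A| = 6, |A ∩ B| = 3; needs |A ∩ B| / |A| > 2/5 — true.
(e) crossover: |A| = 8, |A ∩ B| = 4; needs |A ∖ B| = 4 — true.

5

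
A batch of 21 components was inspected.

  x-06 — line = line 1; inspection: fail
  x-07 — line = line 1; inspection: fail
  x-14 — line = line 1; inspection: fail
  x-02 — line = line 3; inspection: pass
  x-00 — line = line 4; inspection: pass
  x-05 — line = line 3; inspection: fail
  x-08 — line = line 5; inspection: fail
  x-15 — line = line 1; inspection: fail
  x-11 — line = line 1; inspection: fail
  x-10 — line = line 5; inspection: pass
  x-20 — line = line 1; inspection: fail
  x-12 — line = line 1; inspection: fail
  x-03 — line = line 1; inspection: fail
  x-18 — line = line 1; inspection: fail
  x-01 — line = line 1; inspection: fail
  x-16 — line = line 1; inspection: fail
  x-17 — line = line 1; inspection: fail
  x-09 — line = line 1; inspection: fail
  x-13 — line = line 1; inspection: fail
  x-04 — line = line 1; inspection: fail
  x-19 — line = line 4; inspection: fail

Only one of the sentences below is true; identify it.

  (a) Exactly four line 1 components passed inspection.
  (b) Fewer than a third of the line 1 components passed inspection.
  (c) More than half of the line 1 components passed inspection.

(b)

|A| = 15, |A ∩ B| = 0, |A ∖ B| = 15.
(a) requires |A ∩ B| = 4: false.
(b) requires |A ∩ B| / |A| < 1/3: true.
(c) requires |A ∩ B| > |A ∖ B|: false.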